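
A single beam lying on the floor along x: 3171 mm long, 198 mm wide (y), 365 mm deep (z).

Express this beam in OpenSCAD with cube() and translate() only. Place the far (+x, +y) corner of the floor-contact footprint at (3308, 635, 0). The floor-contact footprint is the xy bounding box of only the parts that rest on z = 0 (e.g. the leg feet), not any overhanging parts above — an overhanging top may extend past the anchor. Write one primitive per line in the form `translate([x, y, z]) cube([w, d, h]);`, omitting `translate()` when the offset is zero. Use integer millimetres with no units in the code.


translate([137, 437, 0]) cube([3171, 198, 365]);


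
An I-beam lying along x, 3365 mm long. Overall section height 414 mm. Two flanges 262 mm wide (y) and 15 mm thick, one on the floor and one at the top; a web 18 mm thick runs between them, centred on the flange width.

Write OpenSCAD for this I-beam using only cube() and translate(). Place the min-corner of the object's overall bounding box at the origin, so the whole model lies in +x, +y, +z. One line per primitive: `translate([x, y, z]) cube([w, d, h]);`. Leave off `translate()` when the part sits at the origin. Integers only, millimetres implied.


cube([3365, 262, 15]);
translate([0, 122, 15]) cube([3365, 18, 384]);
translate([0, 0, 399]) cube([3365, 262, 15]);


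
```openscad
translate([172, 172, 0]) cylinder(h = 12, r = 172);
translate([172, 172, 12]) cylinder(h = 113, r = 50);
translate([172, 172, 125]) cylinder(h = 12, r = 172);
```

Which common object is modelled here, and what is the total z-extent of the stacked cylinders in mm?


A spool. The overall height is 137 mm.

Three coaxial cylinders, large–small–large — a spool. Two 12 mm flanges and a 113 mm core give 12 + 113 + 12 = 137 mm.


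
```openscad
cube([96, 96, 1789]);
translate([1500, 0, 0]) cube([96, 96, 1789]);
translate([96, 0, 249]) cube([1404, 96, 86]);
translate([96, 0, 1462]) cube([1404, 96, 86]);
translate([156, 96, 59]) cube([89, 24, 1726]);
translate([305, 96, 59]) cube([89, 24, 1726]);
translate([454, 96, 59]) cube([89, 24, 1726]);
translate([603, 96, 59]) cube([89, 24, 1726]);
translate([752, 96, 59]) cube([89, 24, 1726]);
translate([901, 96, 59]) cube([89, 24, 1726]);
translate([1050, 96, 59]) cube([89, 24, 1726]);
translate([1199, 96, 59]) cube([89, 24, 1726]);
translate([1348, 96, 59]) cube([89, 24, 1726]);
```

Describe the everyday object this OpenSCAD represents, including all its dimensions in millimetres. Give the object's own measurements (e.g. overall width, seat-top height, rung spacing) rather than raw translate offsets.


A fence section. Two 96×96 mm posts, 1789 mm tall, stand on the floor with a clear span of 1404 mm between their inner faces. Two horizontal rails of 96×86 mm section span the gap between the posts with their undersides at z = 249 mm and z = 1462 mm, flush with the posts' −y face. 9 pickets, each 89 mm wide, 24 mm thick and 1726 mm tall, are fixed to the +y face of the rails with their bottoms at z = 59 mm, spaced across the span with a 60 mm gap after the −x post and between neighbouring pickets, with 63 mm left before the +x post.


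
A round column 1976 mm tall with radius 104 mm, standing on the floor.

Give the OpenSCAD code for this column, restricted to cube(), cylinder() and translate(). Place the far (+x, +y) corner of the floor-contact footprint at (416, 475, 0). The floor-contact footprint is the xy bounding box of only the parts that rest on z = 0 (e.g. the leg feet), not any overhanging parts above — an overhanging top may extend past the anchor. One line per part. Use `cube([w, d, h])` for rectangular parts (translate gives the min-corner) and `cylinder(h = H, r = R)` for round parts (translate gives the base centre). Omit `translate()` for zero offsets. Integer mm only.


translate([312, 371, 0]) cylinder(h = 1976, r = 104);


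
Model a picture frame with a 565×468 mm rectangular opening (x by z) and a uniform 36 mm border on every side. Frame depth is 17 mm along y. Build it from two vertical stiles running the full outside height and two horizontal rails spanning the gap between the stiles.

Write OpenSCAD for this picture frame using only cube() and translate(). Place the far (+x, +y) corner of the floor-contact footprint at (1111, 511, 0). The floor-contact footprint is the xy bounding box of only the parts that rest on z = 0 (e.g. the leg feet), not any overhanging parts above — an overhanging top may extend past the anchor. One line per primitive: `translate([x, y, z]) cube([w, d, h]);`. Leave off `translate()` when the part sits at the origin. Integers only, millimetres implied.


translate([474, 494, 0]) cube([36, 17, 540]);
translate([1075, 494, 0]) cube([36, 17, 540]);
translate([510, 494, 0]) cube([565, 17, 36]);
translate([510, 494, 504]) cube([565, 17, 36]);


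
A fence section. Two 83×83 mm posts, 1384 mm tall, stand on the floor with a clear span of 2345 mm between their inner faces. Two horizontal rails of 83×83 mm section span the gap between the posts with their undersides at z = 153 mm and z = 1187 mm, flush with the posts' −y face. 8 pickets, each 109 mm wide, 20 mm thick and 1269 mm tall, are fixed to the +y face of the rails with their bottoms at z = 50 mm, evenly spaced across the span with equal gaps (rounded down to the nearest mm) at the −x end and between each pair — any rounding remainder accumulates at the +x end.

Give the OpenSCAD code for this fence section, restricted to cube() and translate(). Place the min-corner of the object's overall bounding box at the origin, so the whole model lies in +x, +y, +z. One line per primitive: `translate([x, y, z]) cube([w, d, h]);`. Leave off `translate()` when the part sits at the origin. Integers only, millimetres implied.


cube([83, 83, 1384]);
translate([2428, 0, 0]) cube([83, 83, 1384]);
translate([83, 0, 153]) cube([2345, 83, 83]);
translate([83, 0, 1187]) cube([2345, 83, 83]);
translate([246, 83, 50]) cube([109, 20, 1269]);
translate([518, 83, 50]) cube([109, 20, 1269]);
translate([790, 83, 50]) cube([109, 20, 1269]);
translate([1062, 83, 50]) cube([109, 20, 1269]);
translate([1334, 83, 50]) cube([109, 20, 1269]);
translate([1606, 83, 50]) cube([109, 20, 1269]);
translate([1878, 83, 50]) cube([109, 20, 1269]);
translate([2150, 83, 50]) cube([109, 20, 1269]);


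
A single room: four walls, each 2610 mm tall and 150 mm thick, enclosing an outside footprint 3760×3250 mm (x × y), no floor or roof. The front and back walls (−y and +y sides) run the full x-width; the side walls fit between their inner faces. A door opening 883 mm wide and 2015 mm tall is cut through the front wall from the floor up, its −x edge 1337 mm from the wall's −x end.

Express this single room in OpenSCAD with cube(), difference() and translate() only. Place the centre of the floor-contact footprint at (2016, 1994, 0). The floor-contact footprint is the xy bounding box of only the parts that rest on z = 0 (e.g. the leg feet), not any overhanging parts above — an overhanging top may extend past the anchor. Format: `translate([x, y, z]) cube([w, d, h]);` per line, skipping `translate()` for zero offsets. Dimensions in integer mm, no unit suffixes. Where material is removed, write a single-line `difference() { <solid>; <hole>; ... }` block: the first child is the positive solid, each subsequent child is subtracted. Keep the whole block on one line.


difference() { translate([136, 369, 0]) cube([3760, 150, 2610]); translate([1473, 369, 0]) cube([883, 150, 2015]); }
translate([136, 3469, 0]) cube([3760, 150, 2610]);
translate([136, 519, 0]) cube([150, 2950, 2610]);
translate([3746, 519, 0]) cube([150, 2950, 2610]);


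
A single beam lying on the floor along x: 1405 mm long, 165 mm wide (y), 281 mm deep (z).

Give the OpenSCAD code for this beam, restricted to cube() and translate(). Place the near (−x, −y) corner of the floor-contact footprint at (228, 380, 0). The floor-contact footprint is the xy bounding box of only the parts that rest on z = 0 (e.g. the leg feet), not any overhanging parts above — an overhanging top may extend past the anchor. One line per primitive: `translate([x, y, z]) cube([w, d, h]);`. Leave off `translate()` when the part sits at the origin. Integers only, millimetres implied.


translate([228, 380, 0]) cube([1405, 165, 281]);


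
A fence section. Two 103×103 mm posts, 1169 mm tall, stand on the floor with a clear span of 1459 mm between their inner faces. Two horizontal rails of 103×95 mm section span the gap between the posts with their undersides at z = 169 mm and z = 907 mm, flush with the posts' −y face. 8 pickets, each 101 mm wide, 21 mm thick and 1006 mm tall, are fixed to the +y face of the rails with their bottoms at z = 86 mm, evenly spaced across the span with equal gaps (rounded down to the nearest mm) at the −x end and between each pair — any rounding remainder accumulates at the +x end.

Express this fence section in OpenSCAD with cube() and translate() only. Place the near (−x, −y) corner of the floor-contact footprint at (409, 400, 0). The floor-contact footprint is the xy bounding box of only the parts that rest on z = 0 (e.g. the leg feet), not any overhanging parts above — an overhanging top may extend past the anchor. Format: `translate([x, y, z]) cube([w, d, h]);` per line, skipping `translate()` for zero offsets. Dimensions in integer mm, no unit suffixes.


translate([409, 400, 0]) cube([103, 103, 1169]);
translate([1971, 400, 0]) cube([103, 103, 1169]);
translate([512, 400, 169]) cube([1459, 103, 95]);
translate([512, 400, 907]) cube([1459, 103, 95]);
translate([584, 503, 86]) cube([101, 21, 1006]);
translate([757, 503, 86]) cube([101, 21, 1006]);
translate([930, 503, 86]) cube([101, 21, 1006]);
translate([1103, 503, 86]) cube([101, 21, 1006]);
translate([1276, 503, 86]) cube([101, 21, 1006]);
translate([1449, 503, 86]) cube([101, 21, 1006]);
translate([1622, 503, 86]) cube([101, 21, 1006]);
translate([1795, 503, 86]) cube([101, 21, 1006]);


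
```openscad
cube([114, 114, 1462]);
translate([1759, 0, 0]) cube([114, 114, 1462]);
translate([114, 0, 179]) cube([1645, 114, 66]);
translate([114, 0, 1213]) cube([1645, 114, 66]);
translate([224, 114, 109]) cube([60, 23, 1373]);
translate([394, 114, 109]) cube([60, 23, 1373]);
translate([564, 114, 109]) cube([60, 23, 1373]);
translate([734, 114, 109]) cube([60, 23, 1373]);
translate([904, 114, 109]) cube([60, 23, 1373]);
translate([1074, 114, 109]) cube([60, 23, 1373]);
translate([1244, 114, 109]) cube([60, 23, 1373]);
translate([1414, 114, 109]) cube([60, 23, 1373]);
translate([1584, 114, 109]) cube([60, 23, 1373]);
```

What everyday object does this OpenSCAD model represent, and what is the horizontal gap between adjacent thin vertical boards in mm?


A fence section. The picket gap is 110 mm.

Two posts, two rails, 9 pickets — a fence section. Span 1645 mm holds 9 pickets of 60 mm with 10 equal gaps: ⌊(1645 − 9·60) / 10⌋ = 110 mm.


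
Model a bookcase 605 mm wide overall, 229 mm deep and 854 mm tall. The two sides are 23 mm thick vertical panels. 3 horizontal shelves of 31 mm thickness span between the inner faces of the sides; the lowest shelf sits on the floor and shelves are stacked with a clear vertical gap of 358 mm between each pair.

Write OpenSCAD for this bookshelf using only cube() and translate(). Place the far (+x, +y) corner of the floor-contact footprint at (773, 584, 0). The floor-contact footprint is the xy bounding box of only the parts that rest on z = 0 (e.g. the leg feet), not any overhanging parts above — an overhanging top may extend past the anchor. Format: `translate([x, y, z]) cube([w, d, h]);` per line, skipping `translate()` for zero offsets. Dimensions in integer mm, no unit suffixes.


translate([168, 355, 0]) cube([23, 229, 854]);
translate([750, 355, 0]) cube([23, 229, 854]);
translate([191, 355, 0]) cube([559, 229, 31]);
translate([191, 355, 389]) cube([559, 229, 31]);
translate([191, 355, 778]) cube([559, 229, 31]);


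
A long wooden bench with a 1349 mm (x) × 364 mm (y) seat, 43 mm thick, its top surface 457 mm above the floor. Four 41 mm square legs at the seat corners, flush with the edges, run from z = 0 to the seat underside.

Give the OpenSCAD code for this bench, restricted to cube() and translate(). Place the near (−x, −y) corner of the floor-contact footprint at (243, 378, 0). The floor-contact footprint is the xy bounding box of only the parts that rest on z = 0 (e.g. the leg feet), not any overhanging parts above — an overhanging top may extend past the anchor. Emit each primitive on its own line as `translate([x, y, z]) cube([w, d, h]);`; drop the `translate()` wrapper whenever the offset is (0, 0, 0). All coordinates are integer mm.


translate([243, 378, 414]) cube([1349, 364, 43]);
translate([243, 378, 0]) cube([41, 41, 414]);
translate([243, 701, 0]) cube([41, 41, 414]);
translate([1551, 378, 0]) cube([41, 41, 414]);
translate([1551, 701, 0]) cube([41, 41, 414]);


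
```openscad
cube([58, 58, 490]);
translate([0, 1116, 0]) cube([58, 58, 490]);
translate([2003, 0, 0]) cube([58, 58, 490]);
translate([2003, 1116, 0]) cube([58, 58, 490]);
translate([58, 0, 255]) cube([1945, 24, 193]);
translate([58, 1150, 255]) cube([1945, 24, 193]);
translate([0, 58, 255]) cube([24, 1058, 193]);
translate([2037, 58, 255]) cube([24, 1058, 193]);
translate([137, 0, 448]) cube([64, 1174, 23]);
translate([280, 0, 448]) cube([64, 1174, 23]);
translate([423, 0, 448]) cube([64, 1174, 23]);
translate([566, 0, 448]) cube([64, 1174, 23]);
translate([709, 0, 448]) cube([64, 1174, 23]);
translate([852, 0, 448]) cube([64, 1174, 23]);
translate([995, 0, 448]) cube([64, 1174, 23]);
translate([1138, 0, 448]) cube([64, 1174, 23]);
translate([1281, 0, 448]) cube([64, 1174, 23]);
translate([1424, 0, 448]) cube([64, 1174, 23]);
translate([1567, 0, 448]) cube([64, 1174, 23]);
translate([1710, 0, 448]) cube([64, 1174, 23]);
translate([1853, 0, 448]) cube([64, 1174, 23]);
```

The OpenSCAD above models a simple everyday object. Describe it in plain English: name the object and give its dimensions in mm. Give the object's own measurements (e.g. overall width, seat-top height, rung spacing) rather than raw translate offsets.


A bed frame 2061 mm long (x) by 1174 mm wide (y). Four 58×58 mm corner posts, 490 mm tall, at the corners of the footprint. Four rails of 24 mm thickness and 193 mm height run between adjacent posts with their undersides at z = 255 mm, their outer faces flush with the outside of the frame (the two x-running rails run between the posts' inner faces; the two y-running rails run between the posts' inner faces). 13 slats, each 64 mm wide (x) and 23 mm thick, lie across the top of the two x-running rails, running the full 1174 mm width of the frame in y; along x they sit between the end posts with a 79 mm gap after the −x posts and between neighbouring slats, leaving 86 mm before the +x posts.


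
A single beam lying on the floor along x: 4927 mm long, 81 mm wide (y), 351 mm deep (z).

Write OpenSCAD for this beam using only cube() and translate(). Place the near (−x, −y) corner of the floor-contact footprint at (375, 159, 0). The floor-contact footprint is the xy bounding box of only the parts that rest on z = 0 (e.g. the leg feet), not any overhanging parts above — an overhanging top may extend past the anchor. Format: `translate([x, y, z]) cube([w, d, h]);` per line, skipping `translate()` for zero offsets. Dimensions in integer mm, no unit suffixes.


translate([375, 159, 0]) cube([4927, 81, 351]);


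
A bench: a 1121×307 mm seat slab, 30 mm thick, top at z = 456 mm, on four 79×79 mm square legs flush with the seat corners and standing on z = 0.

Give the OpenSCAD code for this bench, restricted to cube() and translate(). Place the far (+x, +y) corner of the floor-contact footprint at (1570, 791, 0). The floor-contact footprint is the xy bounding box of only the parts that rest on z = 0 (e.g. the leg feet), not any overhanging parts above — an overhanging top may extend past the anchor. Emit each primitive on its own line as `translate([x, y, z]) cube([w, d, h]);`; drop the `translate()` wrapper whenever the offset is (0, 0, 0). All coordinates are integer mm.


// leg_h = 456 − 30 = 426
translate([449, 484, 426]) cube([1121, 307, 30]);
translate([449, 484, 0]) cube([79, 79, 426]);
translate([449, 712, 0]) cube([79, 79, 426]);
translate([1491, 484, 0]) cube([79, 79, 426]);
translate([1491, 712, 0]) cube([79, 79, 426]);


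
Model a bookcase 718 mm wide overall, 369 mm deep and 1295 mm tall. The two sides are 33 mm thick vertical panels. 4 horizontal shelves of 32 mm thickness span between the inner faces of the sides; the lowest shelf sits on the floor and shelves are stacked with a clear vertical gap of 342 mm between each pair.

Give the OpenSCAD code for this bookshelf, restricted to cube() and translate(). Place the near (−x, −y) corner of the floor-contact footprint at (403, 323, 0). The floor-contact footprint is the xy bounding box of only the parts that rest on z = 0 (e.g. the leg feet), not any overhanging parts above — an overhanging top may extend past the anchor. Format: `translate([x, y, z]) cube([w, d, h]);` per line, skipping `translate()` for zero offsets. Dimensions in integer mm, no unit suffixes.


translate([403, 323, 0]) cube([33, 369, 1295]);
translate([1088, 323, 0]) cube([33, 369, 1295]);
translate([436, 323, 0]) cube([652, 369, 32]);
translate([436, 323, 374]) cube([652, 369, 32]);
translate([436, 323, 748]) cube([652, 369, 32]);
translate([436, 323, 1122]) cube([652, 369, 32]);


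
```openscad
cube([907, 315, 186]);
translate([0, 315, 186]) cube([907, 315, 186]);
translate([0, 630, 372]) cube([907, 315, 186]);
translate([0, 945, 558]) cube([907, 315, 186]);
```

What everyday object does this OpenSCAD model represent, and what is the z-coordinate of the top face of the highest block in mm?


A staircase. The total rise is 744 mm.

4 identical blocks, each offset up and back from the previous — a staircase. Each step is 186 mm tall and there are 4 of them, so the total rise is 4 × 186 = 744 mm.


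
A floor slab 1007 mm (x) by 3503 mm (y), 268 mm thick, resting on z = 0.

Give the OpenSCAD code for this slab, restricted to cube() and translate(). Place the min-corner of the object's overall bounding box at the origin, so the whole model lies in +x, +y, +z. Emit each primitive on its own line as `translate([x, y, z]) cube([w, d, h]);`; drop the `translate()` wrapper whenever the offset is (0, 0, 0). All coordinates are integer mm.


cube([1007, 3503, 268]);


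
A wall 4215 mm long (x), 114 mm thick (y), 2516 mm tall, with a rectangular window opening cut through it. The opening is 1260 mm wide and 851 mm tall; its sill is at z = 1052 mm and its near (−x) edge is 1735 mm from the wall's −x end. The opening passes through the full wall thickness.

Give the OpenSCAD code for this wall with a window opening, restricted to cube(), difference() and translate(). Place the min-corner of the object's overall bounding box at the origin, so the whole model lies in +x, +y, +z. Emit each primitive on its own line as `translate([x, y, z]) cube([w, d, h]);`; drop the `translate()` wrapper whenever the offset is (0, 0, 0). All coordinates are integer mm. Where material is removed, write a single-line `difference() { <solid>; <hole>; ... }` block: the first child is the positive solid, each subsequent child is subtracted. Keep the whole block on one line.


difference() { cube([4215, 114, 2516]); translate([1735, 0, 1052]) cube([1260, 114, 851]); }


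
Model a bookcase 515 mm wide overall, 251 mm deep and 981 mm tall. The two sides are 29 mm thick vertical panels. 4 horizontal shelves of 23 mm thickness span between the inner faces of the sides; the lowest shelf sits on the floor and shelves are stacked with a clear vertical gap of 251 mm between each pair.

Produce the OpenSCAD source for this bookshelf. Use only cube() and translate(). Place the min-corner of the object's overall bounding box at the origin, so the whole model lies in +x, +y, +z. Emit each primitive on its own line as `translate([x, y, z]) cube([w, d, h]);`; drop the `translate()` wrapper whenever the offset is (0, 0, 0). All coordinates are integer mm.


cube([29, 251, 981]);
translate([486, 0, 0]) cube([29, 251, 981]);
translate([29, 0, 0]) cube([457, 251, 23]);
translate([29, 0, 274]) cube([457, 251, 23]);
translate([29, 0, 548]) cube([457, 251, 23]);
translate([29, 0, 822]) cube([457, 251, 23]);


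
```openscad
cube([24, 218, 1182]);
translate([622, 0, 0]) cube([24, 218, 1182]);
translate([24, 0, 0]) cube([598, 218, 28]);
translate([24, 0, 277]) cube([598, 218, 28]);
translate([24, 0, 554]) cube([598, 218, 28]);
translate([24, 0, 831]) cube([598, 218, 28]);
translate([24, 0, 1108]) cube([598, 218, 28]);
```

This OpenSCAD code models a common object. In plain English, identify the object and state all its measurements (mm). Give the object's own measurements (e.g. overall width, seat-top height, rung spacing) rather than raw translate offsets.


An open bookshelf. Two side panels, each 24 mm thick, 218 mm deep and 1182 mm tall, stand 646 mm apart (outside-to-outside). Between them sit 5 shelves, each 28 mm thick and 218 mm deep, spanning the full gap between the sides. The bottom shelf rests on the floor (its underside at z = 0) and the clear gap between one shelf's top and the next shelf's underside is 249 mm.


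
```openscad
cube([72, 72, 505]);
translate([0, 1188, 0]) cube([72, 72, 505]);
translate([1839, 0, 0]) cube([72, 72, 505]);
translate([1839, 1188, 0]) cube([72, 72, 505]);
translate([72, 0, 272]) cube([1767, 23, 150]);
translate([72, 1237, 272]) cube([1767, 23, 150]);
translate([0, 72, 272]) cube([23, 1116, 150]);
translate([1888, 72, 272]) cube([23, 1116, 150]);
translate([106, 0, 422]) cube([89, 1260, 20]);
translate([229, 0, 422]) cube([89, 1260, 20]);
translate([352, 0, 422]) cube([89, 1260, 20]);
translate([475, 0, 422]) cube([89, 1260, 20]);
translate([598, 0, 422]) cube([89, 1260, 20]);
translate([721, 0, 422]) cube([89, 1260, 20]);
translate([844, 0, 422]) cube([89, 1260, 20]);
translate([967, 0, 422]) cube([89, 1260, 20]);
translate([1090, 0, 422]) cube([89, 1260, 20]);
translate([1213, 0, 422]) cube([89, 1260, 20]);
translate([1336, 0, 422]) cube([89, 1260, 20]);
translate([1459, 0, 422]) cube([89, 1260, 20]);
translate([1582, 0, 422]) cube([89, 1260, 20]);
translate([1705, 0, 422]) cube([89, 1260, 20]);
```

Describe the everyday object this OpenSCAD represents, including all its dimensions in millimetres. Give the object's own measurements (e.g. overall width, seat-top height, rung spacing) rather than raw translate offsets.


A bed frame 1911 mm long (x) by 1260 mm wide (y). Four 72×72 mm corner posts, 505 mm tall, at the corners of the footprint. Four rails of 23 mm thickness and 150 mm height run between adjacent posts with their undersides at z = 272 mm, their outer faces flush with the outside of the frame (the two x-running rails run between the posts' inner faces; the two y-running rails run between the posts' inner faces). 14 slats, each 89 mm wide (x) and 20 mm thick, lie across the top of the two x-running rails, running the full 1260 mm width of the frame in y; along x they sit between the end posts with a 34 mm gap after the −x posts and between neighbouring slats, leaving 45 mm before the +x posts.


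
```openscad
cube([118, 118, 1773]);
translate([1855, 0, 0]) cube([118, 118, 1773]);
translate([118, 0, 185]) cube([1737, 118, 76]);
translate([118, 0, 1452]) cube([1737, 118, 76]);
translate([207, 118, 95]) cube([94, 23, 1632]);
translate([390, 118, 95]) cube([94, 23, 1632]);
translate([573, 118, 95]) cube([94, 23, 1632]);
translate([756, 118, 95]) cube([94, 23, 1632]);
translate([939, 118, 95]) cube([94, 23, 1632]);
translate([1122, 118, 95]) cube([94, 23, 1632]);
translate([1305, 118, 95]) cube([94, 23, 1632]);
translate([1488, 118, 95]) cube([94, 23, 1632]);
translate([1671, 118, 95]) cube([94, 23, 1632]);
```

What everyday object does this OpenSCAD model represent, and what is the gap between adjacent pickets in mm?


A fence section. The picket gap is 89 mm.

Two posts, two rails, 9 pickets — a fence section. Span 1737 mm holds 9 pickets of 94 mm with 10 equal gaps: ⌊(1737 − 9·94) / 10⌋ = 89 mm.


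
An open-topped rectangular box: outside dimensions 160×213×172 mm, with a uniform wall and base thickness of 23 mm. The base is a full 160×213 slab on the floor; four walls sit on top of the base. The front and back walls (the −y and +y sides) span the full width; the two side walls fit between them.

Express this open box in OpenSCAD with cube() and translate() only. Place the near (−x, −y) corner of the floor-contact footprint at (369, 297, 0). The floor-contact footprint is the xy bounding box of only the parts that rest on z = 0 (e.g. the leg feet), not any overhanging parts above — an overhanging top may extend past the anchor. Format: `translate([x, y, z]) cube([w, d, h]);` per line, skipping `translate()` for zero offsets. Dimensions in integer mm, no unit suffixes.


translate([369, 297, 0]) cube([160, 213, 23]);
translate([369, 297, 23]) cube([160, 23, 149]);
translate([369, 487, 23]) cube([160, 23, 149]);
translate([369, 320, 23]) cube([23, 167, 149]);
translate([506, 320, 23]) cube([23, 167, 149]);


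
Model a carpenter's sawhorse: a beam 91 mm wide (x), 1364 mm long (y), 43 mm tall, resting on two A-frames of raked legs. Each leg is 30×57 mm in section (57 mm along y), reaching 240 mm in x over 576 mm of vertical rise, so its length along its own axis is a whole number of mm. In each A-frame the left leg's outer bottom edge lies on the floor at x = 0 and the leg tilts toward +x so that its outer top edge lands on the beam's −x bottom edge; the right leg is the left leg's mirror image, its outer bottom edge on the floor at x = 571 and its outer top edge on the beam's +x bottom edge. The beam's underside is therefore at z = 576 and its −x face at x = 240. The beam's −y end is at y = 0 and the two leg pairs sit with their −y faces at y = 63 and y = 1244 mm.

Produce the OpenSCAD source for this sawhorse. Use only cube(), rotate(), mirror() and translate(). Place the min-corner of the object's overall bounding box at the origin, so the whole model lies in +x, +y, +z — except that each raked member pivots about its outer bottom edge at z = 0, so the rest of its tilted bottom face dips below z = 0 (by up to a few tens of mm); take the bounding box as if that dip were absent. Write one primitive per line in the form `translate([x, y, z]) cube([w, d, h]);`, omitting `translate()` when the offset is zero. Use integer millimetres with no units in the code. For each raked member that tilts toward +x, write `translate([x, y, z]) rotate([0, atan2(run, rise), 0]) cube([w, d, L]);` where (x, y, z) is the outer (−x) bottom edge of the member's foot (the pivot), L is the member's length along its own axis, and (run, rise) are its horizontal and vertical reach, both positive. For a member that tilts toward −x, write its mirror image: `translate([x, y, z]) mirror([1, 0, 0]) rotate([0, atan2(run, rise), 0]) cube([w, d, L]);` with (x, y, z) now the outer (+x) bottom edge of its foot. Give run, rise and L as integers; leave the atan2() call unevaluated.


translate([240, 0, 576]) cube([91, 1364, 43]);
translate([0, 63, 0]) rotate([0, atan2(240, 576), 0]) cube([30, 57, 624]);
translate([571, 63, 0]) mirror([1, 0, 0]) rotate([0, atan2(240, 576), 0]) cube([30, 57, 624]);
translate([0, 1244, 0]) rotate([0, atan2(240, 576), 0]) cube([30, 57, 624]);
translate([571, 1244, 0]) mirror([1, 0, 0]) rotate([0, atan2(240, 576), 0]) cube([30, 57, 624]);


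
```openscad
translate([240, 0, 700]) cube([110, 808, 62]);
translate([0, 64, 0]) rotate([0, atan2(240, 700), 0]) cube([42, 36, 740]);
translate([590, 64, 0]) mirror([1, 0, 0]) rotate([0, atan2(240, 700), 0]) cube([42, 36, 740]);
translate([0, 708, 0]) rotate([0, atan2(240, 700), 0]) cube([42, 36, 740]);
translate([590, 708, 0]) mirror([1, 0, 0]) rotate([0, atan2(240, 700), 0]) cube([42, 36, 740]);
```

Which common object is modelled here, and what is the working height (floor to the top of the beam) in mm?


A sawhorse. The overall height is 762 mm.

A beam across two mirrored pairs of raked legs — a sawhorse. The beam's underside is at z = 700 (matching the legs' vertical rise in atan2(240, 700)) and the beam is 62 mm tall, so its top is at 700 + 62 = 762 mm. The raked legs top out at the beam's underside, so that is the highest point.


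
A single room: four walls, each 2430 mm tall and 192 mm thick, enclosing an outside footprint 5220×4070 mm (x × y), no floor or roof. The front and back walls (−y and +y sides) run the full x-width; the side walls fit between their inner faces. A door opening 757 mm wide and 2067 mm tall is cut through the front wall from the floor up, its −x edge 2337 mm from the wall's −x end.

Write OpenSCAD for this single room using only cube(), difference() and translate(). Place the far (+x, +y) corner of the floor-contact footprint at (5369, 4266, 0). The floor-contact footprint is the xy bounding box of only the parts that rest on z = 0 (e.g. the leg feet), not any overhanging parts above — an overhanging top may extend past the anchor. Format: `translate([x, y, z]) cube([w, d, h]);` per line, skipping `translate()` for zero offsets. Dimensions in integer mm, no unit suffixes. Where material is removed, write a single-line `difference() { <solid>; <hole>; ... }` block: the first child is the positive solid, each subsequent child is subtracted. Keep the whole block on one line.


difference() { translate([149, 196, 0]) cube([5220, 192, 2430]); translate([2486, 196, 0]) cube([757, 192, 2067]); }
translate([149, 4074, 0]) cube([5220, 192, 2430]);
translate([149, 388, 0]) cube([192, 3686, 2430]);
translate([5177, 388, 0]) cube([192, 3686, 2430]);


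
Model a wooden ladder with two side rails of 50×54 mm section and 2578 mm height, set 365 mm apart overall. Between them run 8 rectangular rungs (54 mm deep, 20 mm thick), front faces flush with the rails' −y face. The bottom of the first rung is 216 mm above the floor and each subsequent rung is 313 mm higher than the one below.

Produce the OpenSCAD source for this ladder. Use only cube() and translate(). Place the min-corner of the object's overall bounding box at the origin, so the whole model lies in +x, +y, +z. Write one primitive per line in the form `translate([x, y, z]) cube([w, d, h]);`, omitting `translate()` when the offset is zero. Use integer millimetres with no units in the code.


cube([50, 54, 2578]);
translate([315, 0, 0]) cube([50, 54, 2578]);
translate([50, 0, 216]) cube([265, 54, 20]);
translate([50, 0, 529]) cube([265, 54, 20]);
translate([50, 0, 842]) cube([265, 54, 20]);
translate([50, 0, 1155]) cube([265, 54, 20]);
translate([50, 0, 1468]) cube([265, 54, 20]);
translate([50, 0, 1781]) cube([265, 54, 20]);
translate([50, 0, 2094]) cube([265, 54, 20]);
translate([50, 0, 2407]) cube([265, 54, 20]);


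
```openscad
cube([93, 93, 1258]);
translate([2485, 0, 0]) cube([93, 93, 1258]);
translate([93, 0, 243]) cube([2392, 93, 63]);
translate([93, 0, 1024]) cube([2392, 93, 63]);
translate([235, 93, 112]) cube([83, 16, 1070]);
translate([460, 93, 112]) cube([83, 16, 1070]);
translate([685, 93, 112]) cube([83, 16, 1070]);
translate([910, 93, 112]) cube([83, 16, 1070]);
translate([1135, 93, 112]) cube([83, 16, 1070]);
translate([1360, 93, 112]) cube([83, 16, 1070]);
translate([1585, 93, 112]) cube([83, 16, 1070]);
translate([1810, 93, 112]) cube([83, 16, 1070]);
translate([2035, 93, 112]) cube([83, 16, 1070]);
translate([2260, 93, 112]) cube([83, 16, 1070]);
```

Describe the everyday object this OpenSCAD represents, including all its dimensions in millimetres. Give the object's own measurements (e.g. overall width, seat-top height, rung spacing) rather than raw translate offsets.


A fence section. Two 93×93 mm posts, 1258 mm tall, stand on the floor with a clear span of 2392 mm between their inner faces. Two horizontal rails of 93×63 mm section span the gap between the posts with their undersides at z = 243 mm and z = 1024 mm, flush with the posts' −y face. 10 pickets, each 83 mm wide, 16 mm thick and 1070 mm tall, are fixed to the +y face of the rails with their bottoms at z = 112 mm, spaced across the span with a 142 mm gap after the −x post and between neighbouring pickets and before the +x post.


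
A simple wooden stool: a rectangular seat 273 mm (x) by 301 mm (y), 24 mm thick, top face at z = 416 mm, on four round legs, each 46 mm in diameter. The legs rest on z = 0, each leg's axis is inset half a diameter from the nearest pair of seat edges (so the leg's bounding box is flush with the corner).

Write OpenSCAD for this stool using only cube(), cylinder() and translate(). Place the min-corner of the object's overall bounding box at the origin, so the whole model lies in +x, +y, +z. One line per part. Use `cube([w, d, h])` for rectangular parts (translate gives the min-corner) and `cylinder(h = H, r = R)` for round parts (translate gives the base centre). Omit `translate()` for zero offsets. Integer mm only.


// leg_h = 416 - 24 = 392
translate([0, 0, 392]) cube([273, 301, 24]);
translate([23, 23, 0]) cylinder(h = 392, r = 23);
translate([250, 23, 0]) cylinder(h = 392, r = 23);
translate([23, 278, 0]) cylinder(h = 392, r = 23);
translate([250, 278, 0]) cylinder(h = 392, r = 23);


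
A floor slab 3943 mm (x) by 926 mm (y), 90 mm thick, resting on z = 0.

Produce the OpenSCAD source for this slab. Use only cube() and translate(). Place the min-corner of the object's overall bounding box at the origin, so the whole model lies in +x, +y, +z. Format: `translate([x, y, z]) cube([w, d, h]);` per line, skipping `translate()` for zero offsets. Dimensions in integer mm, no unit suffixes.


cube([3943, 926, 90]);


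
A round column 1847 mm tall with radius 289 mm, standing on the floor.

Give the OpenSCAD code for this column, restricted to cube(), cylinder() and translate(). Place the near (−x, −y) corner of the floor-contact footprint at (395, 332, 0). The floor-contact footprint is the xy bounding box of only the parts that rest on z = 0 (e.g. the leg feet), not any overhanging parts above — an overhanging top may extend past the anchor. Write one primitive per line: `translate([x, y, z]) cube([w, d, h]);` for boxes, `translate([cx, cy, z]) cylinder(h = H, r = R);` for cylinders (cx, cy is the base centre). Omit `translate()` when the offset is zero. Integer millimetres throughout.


translate([684, 621, 0]) cylinder(h = 1847, r = 289);


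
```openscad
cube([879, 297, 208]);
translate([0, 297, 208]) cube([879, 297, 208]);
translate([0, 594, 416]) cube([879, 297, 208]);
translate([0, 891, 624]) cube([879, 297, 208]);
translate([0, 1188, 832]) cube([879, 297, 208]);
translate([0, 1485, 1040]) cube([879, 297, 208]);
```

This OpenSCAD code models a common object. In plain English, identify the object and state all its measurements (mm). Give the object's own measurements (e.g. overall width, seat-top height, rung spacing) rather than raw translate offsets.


A straight staircase of 6 solid steps. Each step is 879 mm wide (x), 297 mm deep (y, the going) and 208 mm tall (the rise). The first step rests on the floor; each subsequent step sits one going further in +y and one rise higher in +z, directly behind and above the previous step with no overlap.


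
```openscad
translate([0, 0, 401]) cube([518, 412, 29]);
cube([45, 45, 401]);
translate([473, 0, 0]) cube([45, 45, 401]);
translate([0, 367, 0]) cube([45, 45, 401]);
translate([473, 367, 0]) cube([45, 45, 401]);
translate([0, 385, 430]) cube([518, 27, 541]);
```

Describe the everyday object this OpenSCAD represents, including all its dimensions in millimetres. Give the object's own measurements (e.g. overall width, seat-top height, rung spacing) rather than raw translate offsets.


A chair. The seat is a 518×412×29 mm slab with its top at z = 430 mm, on four 45×45 mm corner legs (flush with the seat edges, standing on z = 0). A flat backrest 27 mm thick, 541 mm tall, spans the full seat width and rises from the seat top along its +y edge, rear face flush with the rear of the seat.


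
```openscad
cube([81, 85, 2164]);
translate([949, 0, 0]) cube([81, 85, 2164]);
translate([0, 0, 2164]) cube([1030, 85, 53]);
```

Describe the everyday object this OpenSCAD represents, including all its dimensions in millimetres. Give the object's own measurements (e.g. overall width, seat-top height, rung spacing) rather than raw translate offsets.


A door frame. The clear opening is 868 mm wide and 2164 mm high. Two 81 mm wide jambs, 85 mm deep, stand either side of the opening from the floor to the top of the opening. A 53 mm thick head sits across the top of both jambs, spanning the full outside width of the frame.


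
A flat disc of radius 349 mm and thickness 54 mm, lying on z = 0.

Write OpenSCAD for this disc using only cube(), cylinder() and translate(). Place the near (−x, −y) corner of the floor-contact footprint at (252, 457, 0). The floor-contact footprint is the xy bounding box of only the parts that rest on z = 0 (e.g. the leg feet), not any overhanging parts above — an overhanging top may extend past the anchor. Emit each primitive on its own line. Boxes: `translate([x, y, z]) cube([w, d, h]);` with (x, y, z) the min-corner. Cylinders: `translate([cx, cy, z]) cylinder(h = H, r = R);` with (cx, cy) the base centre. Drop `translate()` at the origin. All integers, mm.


translate([601, 806, 0]) cylinder(h = 54, r = 349);


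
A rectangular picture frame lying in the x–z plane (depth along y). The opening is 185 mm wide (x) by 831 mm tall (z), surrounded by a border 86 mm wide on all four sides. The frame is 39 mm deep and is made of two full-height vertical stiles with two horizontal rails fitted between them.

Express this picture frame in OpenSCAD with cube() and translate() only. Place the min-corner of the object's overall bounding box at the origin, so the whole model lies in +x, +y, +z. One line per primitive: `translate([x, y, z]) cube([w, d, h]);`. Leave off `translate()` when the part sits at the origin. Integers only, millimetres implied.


cube([86, 39, 1003]);
translate([271, 0, 0]) cube([86, 39, 1003]);
translate([86, 0, 0]) cube([185, 39, 86]);
translate([86, 0, 917]) cube([185, 39, 86]);


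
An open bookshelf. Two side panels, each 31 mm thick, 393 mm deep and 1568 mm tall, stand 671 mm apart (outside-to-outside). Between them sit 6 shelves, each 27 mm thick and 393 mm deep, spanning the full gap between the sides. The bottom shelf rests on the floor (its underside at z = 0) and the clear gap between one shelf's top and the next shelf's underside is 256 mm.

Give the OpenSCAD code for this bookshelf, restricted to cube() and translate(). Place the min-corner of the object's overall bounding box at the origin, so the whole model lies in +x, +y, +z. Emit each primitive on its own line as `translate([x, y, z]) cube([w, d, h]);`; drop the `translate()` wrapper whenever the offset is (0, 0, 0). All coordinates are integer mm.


cube([31, 393, 1568]);
translate([640, 0, 0]) cube([31, 393, 1568]);
translate([31, 0, 0]) cube([609, 393, 27]);
translate([31, 0, 283]) cube([609, 393, 27]);
translate([31, 0, 566]) cube([609, 393, 27]);
translate([31, 0, 849]) cube([609, 393, 27]);
translate([31, 0, 1132]) cube([609, 393, 27]);
translate([31, 0, 1415]) cube([609, 393, 27]);


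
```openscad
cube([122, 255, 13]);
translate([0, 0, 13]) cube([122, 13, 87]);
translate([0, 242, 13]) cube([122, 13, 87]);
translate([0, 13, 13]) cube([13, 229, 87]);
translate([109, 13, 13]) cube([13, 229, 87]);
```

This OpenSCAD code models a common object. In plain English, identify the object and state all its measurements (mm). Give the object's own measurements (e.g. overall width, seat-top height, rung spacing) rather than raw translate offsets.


An open-topped rectangular box: outside dimensions 122×255×100 mm, with a uniform wall and base thickness of 13 mm. The base is a full 122×255 slab on the floor; four walls sit on top of the base. The front and back walls (the −y and +y sides) span the full width; the two side walls fit between them.
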